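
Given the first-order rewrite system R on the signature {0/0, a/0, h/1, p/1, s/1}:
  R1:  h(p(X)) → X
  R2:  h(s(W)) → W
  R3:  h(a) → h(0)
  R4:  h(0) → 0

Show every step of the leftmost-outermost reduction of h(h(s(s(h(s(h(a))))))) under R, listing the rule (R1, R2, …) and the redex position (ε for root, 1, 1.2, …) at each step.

0

1. h(h(s(s(h(s(h(a)))))))  →  h(s(h(s(h(a)))))   [R2 at 1]
2. h(s(h(s(h(a)))))  →  h(s(h(a)))   [R2 at ε]
3. h(s(h(a)))  →  h(a)   [R2 at ε]
4. h(a)  →  h(0)   [R3 at ε]
5. h(0)  →  0   [R4 at ε]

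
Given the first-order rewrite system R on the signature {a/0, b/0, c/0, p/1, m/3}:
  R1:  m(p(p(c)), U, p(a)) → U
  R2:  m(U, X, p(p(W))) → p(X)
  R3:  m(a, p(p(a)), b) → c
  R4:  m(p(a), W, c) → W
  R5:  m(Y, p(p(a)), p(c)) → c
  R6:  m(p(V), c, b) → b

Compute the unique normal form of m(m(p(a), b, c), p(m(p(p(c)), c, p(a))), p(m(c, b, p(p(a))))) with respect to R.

1. m(m(p(a), b, c), p(m(p(p(c)), c, p(a))), p(m(c, b, p(p(a)))))  →  m(b, p(m(p(p(c)), c, p(a))), p(m(c, b, p(p(a)))))   [R4 at 1]
2. m(b, p(m(p(p(c)), c, p(a))), p(m(c, b, p(p(a)))))  →  m(b, p(c), p(m(c, b, p(p(a)))))   [R1 at 2.1]
3. m(b, p(c), p(m(c, b, p(p(a)))))  →  m(b, p(c), p(p(b)))   [R2 at 3.1]
4. m(b, p(c), p(p(b)))  →  p(p(c))   [R2 at ε]

p(p(c))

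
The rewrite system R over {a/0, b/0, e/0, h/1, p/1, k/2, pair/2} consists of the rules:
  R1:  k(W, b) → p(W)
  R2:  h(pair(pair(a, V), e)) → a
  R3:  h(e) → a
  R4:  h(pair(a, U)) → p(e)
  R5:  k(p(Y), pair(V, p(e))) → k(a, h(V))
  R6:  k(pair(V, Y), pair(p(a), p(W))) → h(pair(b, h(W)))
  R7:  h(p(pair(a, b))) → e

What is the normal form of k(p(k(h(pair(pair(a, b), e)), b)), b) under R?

1. k(p(k(h(pair(pair(a, b), e)), b)), b)  →  p(p(k(h(pair(pair(a, b), e)), b)))   [R1 at ε]
2. p(p(k(h(pair(pair(a, b), e)), b)))  →  p(p(p(h(pair(pair(a, b), e)))))   [R1 at 1.1]
3. p(p(p(h(pair(pair(a, b), e)))))  →  p(p(p(a)))   [R2 at 1.1.1]

p(p(p(a)))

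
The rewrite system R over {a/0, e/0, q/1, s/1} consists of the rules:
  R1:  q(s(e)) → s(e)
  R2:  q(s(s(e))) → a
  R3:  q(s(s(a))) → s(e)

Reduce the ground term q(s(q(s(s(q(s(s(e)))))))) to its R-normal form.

a

1. q(s(q(s(s(q(s(s(e))))))))  →  q(s(q(s(s(a)))))   [R2 at 1.1.1.1.1]
2. q(s(q(s(s(a)))))  →  q(s(s(e)))   [R3 at 1.1]
3. q(s(s(e)))  →  a   [R2 at ε]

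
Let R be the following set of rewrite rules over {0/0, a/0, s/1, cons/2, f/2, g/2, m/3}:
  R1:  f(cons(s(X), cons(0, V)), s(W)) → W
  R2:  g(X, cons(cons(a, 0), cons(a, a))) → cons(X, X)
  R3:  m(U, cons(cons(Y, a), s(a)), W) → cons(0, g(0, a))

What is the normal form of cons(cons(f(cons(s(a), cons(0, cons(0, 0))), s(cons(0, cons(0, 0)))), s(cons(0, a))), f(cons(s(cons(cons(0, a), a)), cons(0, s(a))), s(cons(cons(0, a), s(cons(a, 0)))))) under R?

1. cons(cons(f(cons(s(a), cons(0, cons(0, 0))), s(cons(0, cons(0, 0)))), s(cons(0, a))), f(cons(s(cons(cons(0, a), a)), cons(0, s(a))), s(cons(cons(0, a), s(cons(a, 0))))))  →  cons(cons(cons(0, cons(0, 0)), s(cons(0, a))), f(cons(s(cons(cons(0, a), a)), cons(0, s(a))), s(cons(cons(0, a), s(cons(a, 0))))))   [R1 at 1.1]
2. cons(cons(cons(0, cons(0, 0)), s(cons(0, a))), f(cons(s(cons(cons(0, a), a)), cons(0, s(a))), s(cons(cons(0, a), s(cons(a, 0))))))  →  cons(cons(cons(0, cons(0, 0)), s(cons(0, a))), cons(cons(0, a), s(cons(a, 0))))   [R1 at 2]

cons(cons(cons(0, cons(0, 0)), s(cons(0, a))), cons(cons(0, a), s(cons(a, 0))))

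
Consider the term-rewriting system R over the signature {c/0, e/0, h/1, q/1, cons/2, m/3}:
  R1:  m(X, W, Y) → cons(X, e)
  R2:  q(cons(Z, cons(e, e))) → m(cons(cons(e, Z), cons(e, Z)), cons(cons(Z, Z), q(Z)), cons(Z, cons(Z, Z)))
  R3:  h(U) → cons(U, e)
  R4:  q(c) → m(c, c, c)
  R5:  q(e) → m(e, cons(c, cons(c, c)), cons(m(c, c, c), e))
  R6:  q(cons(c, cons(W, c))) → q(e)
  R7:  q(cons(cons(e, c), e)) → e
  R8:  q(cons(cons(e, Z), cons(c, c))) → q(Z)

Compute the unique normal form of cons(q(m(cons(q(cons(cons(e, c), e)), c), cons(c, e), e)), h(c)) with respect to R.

1. cons(q(m(cons(q(cons(cons(e, c), e)), c), cons(c, e), e)), h(c))  →  cons(q(cons(cons(q(cons(cons(e, c), e)), c), e)), h(c))   [R1 at 1.1]
2. cons(q(cons(cons(q(cons(cons(e, c), e)), c), e)), h(c))  →  cons(q(cons(cons(e, c), e)), h(c))   [R7 at 1.1.1.1]
3. cons(q(cons(cons(e, c), e)), h(c))  →  cons(e, h(c))   [R7 at 1]
4. cons(e, h(c))  →  cons(e, cons(c, e))   [R3 at 2]

cons(e, cons(c, e))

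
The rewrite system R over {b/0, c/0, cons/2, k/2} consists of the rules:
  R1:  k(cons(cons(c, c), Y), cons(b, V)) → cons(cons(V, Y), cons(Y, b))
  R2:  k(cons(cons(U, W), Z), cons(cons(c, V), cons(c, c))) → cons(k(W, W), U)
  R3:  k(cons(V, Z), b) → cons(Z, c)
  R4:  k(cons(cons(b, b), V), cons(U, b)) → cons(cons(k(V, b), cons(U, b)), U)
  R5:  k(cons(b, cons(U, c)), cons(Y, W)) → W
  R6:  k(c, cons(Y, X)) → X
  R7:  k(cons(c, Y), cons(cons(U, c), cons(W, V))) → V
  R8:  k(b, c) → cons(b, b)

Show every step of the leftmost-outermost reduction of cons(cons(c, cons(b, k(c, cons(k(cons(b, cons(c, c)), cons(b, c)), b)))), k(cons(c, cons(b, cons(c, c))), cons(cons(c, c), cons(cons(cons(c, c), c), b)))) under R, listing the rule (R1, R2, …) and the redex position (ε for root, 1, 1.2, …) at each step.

1. cons(cons(c, cons(b, k(c, cons(k(cons(b, cons(c, c)), cons(b, c)), b)))), k(cons(c, cons(b, cons(c, c))), cons(cons(c, c), cons(cons(cons(c, c), c), b))))  →  cons(cons(c, cons(b, b)), k(cons(c, cons(b, cons(c, c))), cons(cons(c, c), cons(cons(cons(c, c), c), b))))   [R6 at 1.2.2]
2. cons(cons(c, cons(b, b)), k(cons(c, cons(b, cons(c, c))), cons(cons(c, c), cons(cons(cons(c, c), c), b))))  →  cons(cons(c, cons(b, b)), b)   [R7 at 2]

cons(cons(c, cons(b, b)), b)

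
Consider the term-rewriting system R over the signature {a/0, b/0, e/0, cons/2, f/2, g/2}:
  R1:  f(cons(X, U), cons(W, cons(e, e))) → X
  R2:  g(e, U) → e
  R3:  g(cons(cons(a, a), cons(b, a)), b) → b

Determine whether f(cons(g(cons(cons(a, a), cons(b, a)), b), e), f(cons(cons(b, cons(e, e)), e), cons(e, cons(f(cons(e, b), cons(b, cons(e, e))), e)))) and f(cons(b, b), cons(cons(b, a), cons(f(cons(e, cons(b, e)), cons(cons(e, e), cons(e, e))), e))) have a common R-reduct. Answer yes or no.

yes — NF(t₁) = b, NF(t₂) = b

Reduce t₁ = f(cons(g(cons(cons(a, a), cons(b, a)), b), e), f(cons(cons(b, cons(e, e)), e), cons(e, cons(f(cons(e, b), cons(b, cons(e, e))), e)))):
1. f(cons(g(cons(cons(a, a), cons(b, a)), b), e), f(cons(cons(b, cons(e, e)), e), cons(e, cons(f(cons(e, b), cons(b, cons(e, e))), e))))  →  f(cons(b, e), f(cons(cons(b, cons(e, e)), e), cons(e, cons(f(cons(e, b), cons(b, cons(e, e))), e))))   [R3 at 1.1]
2. f(cons(b, e), f(cons(cons(b, cons(e, e)), e), cons(e, cons(f(cons(e, b), cons(b, cons(e, e))), e))))  →  f(cons(b, e), f(cons(cons(b, cons(e, e)), e), cons(e, cons(e, e))))   [R1 at 2.2.2.1]
3. f(cons(b, e), f(cons(cons(b, cons(e, e)), e), cons(e, cons(e, e))))  →  f(cons(b, e), cons(b, cons(e, e)))   [R1 at 2]
4. f(cons(b, e), cons(b, cons(e, e)))  →  b   [R1 at ε]

Reduce t₂ = f(cons(b, b), cons(cons(b, a), cons(f(cons(e, cons(b, e)), cons(cons(e, e), cons(e, e))), e))):
1. f(cons(b, b), cons(cons(b, a), cons(f(cons(e, cons(b, e)), cons(cons(e, e), cons(e, e))), e)))  →  f(cons(b, b), cons(cons(b, a), cons(e, e)))   [R1 at 2.2.1]
2. f(cons(b, b), cons(cons(b, a), cons(e, e)))  →  b   [R1 at ε]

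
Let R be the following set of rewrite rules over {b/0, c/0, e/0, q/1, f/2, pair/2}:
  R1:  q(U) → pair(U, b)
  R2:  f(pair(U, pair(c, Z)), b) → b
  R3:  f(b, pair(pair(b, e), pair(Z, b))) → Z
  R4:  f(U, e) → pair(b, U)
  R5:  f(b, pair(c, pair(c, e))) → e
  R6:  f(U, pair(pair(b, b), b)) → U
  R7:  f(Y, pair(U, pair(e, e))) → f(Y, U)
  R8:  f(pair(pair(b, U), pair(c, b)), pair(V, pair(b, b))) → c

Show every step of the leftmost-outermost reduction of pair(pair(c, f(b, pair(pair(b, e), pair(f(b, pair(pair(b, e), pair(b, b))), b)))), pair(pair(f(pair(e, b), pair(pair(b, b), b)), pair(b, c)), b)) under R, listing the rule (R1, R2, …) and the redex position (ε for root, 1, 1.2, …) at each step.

pair(pair(c, b), pair(pair(pair(e, b), pair(b, c)), b))

1. pair(pair(c, f(b, pair(pair(b, e), pair(f(b, pair(pair(b, e), pair(b, b))), b)))), pair(pair(f(pair(e, b), pair(pair(b, b), b)), pair(b, c)), b))  →  pair(pair(c, f(b, pair(pair(b, e), pair(b, b)))), pair(pair(f(pair(e, b), pair(pair(b, b), b)), pair(b, c)), b))   [R3 at 1.2]
2. pair(pair(c, f(b, pair(pair(b, e), pair(b, b)))), pair(pair(f(pair(e, b), pair(pair(b, b), b)), pair(b, c)), b))  →  pair(pair(c, b), pair(pair(f(pair(e, b), pair(pair(b, b), b)), pair(b, c)), b))   [R3 at 1.2]
3. pair(pair(c, b), pair(pair(f(pair(e, b), pair(pair(b, b), b)), pair(b, c)), b))  →  pair(pair(c, b), pair(pair(pair(e, b), pair(b, c)), b))   [R6 at 2.1.1]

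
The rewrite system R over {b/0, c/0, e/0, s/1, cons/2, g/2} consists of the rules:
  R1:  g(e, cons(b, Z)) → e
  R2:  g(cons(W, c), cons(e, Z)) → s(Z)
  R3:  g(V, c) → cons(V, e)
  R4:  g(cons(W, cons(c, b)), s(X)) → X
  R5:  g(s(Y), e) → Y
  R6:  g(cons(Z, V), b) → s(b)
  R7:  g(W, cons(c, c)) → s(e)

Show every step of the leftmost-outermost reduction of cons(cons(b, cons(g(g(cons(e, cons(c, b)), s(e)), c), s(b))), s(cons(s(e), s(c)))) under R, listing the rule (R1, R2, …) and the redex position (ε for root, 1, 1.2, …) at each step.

cons(cons(b, cons(cons(e, e), s(b))), s(cons(s(e), s(c))))

1. cons(cons(b, cons(g(g(cons(e, cons(c, b)), s(e)), c), s(b))), s(cons(s(e), s(c))))  →  cons(cons(b, cons(cons(g(cons(e, cons(c, b)), s(e)), e), s(b))), s(cons(s(e), s(c))))   [R3 at 1.2.1]
2. cons(cons(b, cons(cons(g(cons(e, cons(c, b)), s(e)), e), s(b))), s(cons(s(e), s(c))))  →  cons(cons(b, cons(cons(e, e), s(b))), s(cons(s(e), s(c))))   [R4 at 1.2.1.1]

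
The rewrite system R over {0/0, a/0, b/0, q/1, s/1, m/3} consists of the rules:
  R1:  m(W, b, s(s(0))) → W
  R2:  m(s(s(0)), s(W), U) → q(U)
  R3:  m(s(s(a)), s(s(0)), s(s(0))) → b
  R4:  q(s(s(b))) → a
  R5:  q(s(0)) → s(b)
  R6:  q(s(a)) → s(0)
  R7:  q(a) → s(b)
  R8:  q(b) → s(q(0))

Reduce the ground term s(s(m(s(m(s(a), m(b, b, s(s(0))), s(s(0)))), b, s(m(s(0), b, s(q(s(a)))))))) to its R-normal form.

1. s(s(m(s(m(s(a), m(b, b, s(s(0))), s(s(0)))), b, s(m(s(0), b, s(q(s(a))))))))  →  s(s(m(s(m(s(a), b, s(s(0)))), b, s(m(s(0), b, s(q(s(a))))))))   [R1 at 1.1.1.1.2]
2. s(s(m(s(m(s(a), b, s(s(0)))), b, s(m(s(0), b, s(q(s(a))))))))  →  s(s(m(s(s(a)), b, s(m(s(0), b, s(q(s(a))))))))   [R1 at 1.1.1.1]
3. s(s(m(s(s(a)), b, s(m(s(0), b, s(q(s(a))))))))  →  s(s(m(s(s(a)), b, s(m(s(0), b, s(s(0)))))))   [R6 at 1.1.3.1.3.1]
4. s(s(m(s(s(a)), b, s(m(s(0), b, s(s(0)))))))  →  s(s(m(s(s(a)), b, s(s(0)))))   [R1 at 1.1.3.1]
5. s(s(m(s(s(a)), b, s(s(0)))))  →  s(s(s(s(a))))   [R1 at 1.1]

s(s(s(s(a))))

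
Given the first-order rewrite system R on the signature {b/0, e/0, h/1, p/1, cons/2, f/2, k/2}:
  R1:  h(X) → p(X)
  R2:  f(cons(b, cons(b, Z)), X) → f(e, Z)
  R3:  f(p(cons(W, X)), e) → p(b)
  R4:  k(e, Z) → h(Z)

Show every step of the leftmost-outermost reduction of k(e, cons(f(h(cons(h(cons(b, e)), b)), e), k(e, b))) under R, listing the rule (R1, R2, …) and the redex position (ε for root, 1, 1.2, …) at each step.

p(cons(p(b), p(b)))

1. k(e, cons(f(h(cons(h(cons(b, e)), b)), e), k(e, b)))  →  h(cons(f(h(cons(h(cons(b, e)), b)), e), k(e, b)))   [R4 at ε]
2. h(cons(f(h(cons(h(cons(b, e)), b)), e), k(e, b)))  →  p(cons(f(h(cons(h(cons(b, e)), b)), e), k(e, b)))   [R1 at ε]
3. p(cons(f(h(cons(h(cons(b, e)), b)), e), k(e, b)))  →  p(cons(f(p(cons(h(cons(b, e)), b)), e), k(e, b)))   [R1 at 1.1.1]
4. p(cons(f(p(cons(h(cons(b, e)), b)), e), k(e, b)))  →  p(cons(p(b), k(e, b)))   [R3 at 1.1]
5. p(cons(p(b), k(e, b)))  →  p(cons(p(b), h(b)))   [R4 at 1.2]
6. p(cons(p(b), h(b)))  →  p(cons(p(b), p(b)))   [R1 at 1.2]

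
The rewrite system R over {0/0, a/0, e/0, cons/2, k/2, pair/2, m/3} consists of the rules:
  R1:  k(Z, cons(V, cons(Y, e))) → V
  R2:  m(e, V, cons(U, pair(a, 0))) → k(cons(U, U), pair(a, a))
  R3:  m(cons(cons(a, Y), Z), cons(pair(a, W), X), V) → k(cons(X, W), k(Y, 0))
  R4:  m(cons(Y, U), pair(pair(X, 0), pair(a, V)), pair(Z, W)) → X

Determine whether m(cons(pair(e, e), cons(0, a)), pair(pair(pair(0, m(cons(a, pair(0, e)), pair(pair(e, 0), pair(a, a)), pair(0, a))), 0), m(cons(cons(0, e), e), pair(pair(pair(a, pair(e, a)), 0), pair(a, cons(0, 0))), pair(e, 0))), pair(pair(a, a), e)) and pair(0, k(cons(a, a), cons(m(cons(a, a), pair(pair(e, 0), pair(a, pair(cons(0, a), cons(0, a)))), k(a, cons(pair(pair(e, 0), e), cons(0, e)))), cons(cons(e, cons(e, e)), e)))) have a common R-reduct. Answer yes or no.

Reduce t₁ = m(cons(pair(e, e), cons(0, a)), pair(pair(pair(0, m(cons(a, pair(0, e)), pair(pair(e, 0), pair(a, a)), pair(0, a))), 0), m(cons(cons(0, e), e), pair(pair(pair(a, pair(e, a)), 0), pair(a, cons(0, 0))), pair(e, 0))), pair(pair(a, a), e)):
1. m(cons(pair(e, e), cons(0, a)), pair(pair(pair(0, m(cons(a, pair(0, e)), pair(pair(e, 0), pair(a, a)), pair(0, a))), 0), m(cons(cons(0, e), e), pair(pair(pair(a, pair(e, a)), 0), pair(a, cons(0, 0))), pair(e, 0))), pair(pair(a, a), e))  →  m(cons(pair(e, e), cons(0, a)), pair(pair(pair(0, e), 0), m(cons(cons(0, e), e), pair(pair(pair(a, pair(e, a)), 0), pair(a, cons(0, 0))), pair(e, 0))), pair(pair(a, a), e))   [R4 at 2.1.1.2]
2. m(cons(pair(e, e), cons(0, a)), pair(pair(pair(0, e), 0), m(cons(cons(0, e), e), pair(pair(pair(a, pair(e, a)), 0), pair(a, cons(0, 0))), pair(e, 0))), pair(pair(a, a), e))  →  m(cons(pair(e, e), cons(0, a)), pair(pair(pair(0, e), 0), pair(a, pair(e, a))), pair(pair(a, a), e))   [R4 at 2.2]
3. m(cons(pair(e, e), cons(0, a)), pair(pair(pair(0, e), 0), pair(a, pair(e, a))), pair(pair(a, a), e))  →  pair(0, e)   [R4 at ε]

Reduce t₂ = pair(0, k(cons(a, a), cons(m(cons(a, a), pair(pair(e, 0), pair(a, pair(cons(0, a), cons(0, a)))), k(a, cons(pair(pair(e, 0), e), cons(0, e)))), cons(cons(e, cons(e, e)), e)))):
1. pair(0, k(cons(a, a), cons(m(cons(a, a), pair(pair(e, 0), pair(a, pair(cons(0, a), cons(0, a)))), k(a, cons(pair(pair(e, 0), e), cons(0, e)))), cons(cons(e, cons(e, e)), e))))  →  pair(0, m(cons(a, a), pair(pair(e, 0), pair(a, pair(cons(0, a), cons(0, a)))), k(a, cons(pair(pair(e, 0), e), cons(0, e)))))   [R1 at 2]
2. pair(0, m(cons(a, a), pair(pair(e, 0), pair(a, pair(cons(0, a), cons(0, a)))), k(a, cons(pair(pair(e, 0), e), cons(0, e)))))  →  pair(0, m(cons(a, a), pair(pair(e, 0), pair(a, pair(cons(0, a), cons(0, a)))), pair(pair(e, 0), e)))   [R1 at 2.3]
3. pair(0, m(cons(a, a), pair(pair(e, 0), pair(a, pair(cons(0, a), cons(0, a)))), pair(pair(e, 0), e)))  →  pair(0, e)   [R4 at 2]

yes — NF(t₁) = pair(0, e), NF(t₂) = pair(0, e)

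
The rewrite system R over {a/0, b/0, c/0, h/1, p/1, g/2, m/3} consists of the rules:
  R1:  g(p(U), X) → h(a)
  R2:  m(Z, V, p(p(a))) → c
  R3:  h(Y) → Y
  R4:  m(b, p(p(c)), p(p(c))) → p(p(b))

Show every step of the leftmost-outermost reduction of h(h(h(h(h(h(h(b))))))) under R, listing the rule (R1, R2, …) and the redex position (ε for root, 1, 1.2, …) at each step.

1. h(h(h(h(h(h(h(b)))))))  →  h(h(h(h(h(h(b))))))   [R3 at ε]
2. h(h(h(h(h(h(b))))))  →  h(h(h(h(h(b)))))   [R3 at ε]
3. h(h(h(h(h(b)))))  →  h(h(h(h(b))))   [R3 at ε]
4. h(h(h(h(b))))  →  h(h(h(b)))   [R3 at ε]
5. h(h(h(b)))  →  h(h(b))   [R3 at ε]
6. h(h(b))  →  h(b)   [R3 at ε]
7. h(b)  →  b   [R3 at ε]

b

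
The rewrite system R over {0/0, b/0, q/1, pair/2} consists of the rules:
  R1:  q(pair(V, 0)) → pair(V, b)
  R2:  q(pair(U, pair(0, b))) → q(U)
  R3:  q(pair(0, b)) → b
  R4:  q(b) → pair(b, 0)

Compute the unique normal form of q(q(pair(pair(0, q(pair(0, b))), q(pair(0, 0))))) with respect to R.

1. q(q(pair(pair(0, q(pair(0, b))), q(pair(0, 0)))))  →  q(q(pair(pair(0, b), q(pair(0, 0)))))   [R3 at 1.1.1.2]
2. q(q(pair(pair(0, b), q(pair(0, 0)))))  →  q(q(pair(pair(0, b), pair(0, b))))   [R1 at 1.1.2]
3. q(q(pair(pair(0, b), pair(0, b))))  →  q(q(pair(0, b)))   [R2 at 1]
4. q(q(pair(0, b)))  →  q(b)   [R3 at 1]
5. q(b)  →  pair(b, 0)   [R4 at ε]

pair(b, 0)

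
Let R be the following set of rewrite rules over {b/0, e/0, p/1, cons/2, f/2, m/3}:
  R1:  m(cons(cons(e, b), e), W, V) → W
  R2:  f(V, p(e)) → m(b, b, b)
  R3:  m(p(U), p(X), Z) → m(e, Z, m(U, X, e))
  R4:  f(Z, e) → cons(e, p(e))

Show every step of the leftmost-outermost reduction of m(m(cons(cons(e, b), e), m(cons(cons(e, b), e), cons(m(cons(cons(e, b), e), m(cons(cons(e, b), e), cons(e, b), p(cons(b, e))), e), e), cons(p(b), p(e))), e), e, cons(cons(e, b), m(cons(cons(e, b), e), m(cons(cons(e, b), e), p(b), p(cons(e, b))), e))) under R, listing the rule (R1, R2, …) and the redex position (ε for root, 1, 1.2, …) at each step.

e

1. m(m(cons(cons(e, b), e), m(cons(cons(e, b), e), cons(m(cons(cons(e, b), e), m(cons(cons(e, b), e), cons(e, b), p(cons(b, e))), e), e), cons(p(b), p(e))), e), e, cons(cons(e, b), m(cons(cons(e, b), e), m(cons(cons(e, b), e), p(b), p(cons(e, b))), e)))  →  m(m(cons(cons(e, b), e), cons(m(cons(cons(e, b), e), m(cons(cons(e, b), e), cons(e, b), p(cons(b, e))), e), e), cons(p(b), p(e))), e, cons(cons(e, b), m(cons(cons(e, b), e), m(cons(cons(e, b), e), p(b), p(cons(e, b))), e)))   [R1 at 1]
2. m(m(cons(cons(e, b), e), cons(m(cons(cons(e, b), e), m(cons(cons(e, b), e), cons(e, b), p(cons(b, e))), e), e), cons(p(b), p(e))), e, cons(cons(e, b), m(cons(cons(e, b), e), m(cons(cons(e, b), e), p(b), p(cons(e, b))), e)))  →  m(cons(m(cons(cons(e, b), e), m(cons(cons(e, b), e), cons(e, b), p(cons(b, e))), e), e), e, cons(cons(e, b), m(cons(cons(e, b), e), m(cons(cons(e, b), e), p(b), p(cons(e, b))), e)))   [R1 at 1]
3. m(cons(m(cons(cons(e, b), e), m(cons(cons(e, b), e), cons(e, b), p(cons(b, e))), e), e), e, cons(cons(e, b), m(cons(cons(e, b), e), m(cons(cons(e, b), e), p(b), p(cons(e, b))), e)))  →  m(cons(m(cons(cons(e, b), e), cons(e, b), p(cons(b, e))), e), e, cons(cons(e, b), m(cons(cons(e, b), e), m(cons(cons(e, b), e), p(b), p(cons(e, b))), e)))   [R1 at 1.1]
4. m(cons(m(cons(cons(e, b), e), cons(e, b), p(cons(b, e))), e), e, cons(cons(e, b), m(cons(cons(e, b), e), m(cons(cons(e, b), e), p(b), p(cons(e, b))), e)))  →  m(cons(cons(e, b), e), e, cons(cons(e, b), m(cons(cons(e, b), e), m(cons(cons(e, b), e), p(b), p(cons(e, b))), e)))   [R1 at 1.1]
5. m(cons(cons(e, b), e), e, cons(cons(e, b), m(cons(cons(e, b), e), m(cons(cons(e, b), e), p(b), p(cons(e, b))), e)))  →  e   [R1 at ε]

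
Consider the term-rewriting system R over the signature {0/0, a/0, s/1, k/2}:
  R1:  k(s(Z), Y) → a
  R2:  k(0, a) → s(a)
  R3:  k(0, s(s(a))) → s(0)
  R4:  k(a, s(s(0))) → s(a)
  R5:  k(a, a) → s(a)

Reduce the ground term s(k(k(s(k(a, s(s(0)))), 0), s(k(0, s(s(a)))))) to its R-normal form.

s(s(a))

1. s(k(k(s(k(a, s(s(0)))), 0), s(k(0, s(s(a))))))  →  s(k(a, s(k(0, s(s(a))))))   [R1 at 1.1]
2. s(k(a, s(k(0, s(s(a))))))  →  s(k(a, s(s(0))))   [R3 at 1.2.1]
3. s(k(a, s(s(0))))  →  s(s(a))   [R4 at 1]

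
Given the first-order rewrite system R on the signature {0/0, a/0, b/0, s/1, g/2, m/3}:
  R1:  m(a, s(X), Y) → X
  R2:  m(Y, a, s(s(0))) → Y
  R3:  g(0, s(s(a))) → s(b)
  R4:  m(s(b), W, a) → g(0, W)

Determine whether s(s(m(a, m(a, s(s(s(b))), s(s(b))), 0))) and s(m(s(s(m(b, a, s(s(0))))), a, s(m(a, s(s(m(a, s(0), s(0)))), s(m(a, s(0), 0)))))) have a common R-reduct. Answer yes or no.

yes — NF(t₁) = s(s(s(b))), NF(t₂) = s(s(s(b)))

Reduce t₁ = s(s(m(a, m(a, s(s(s(b))), s(s(b))), 0))):
1. s(s(m(a, m(a, s(s(s(b))), s(s(b))), 0)))  →  s(s(m(a, s(s(b)), 0)))   [R1 at 1.1.2]
2. s(s(m(a, s(s(b)), 0)))  →  s(s(s(b)))   [R1 at 1.1]

Reduce t₂ = s(m(s(s(m(b, a, s(s(0))))), a, s(m(a, s(s(m(a, s(0), s(0)))), s(m(a, s(0), 0)))))):
1. s(m(s(s(m(b, a, s(s(0))))), a, s(m(a, s(s(m(a, s(0), s(0)))), s(m(a, s(0), 0))))))  →  s(m(s(s(b)), a, s(m(a, s(s(m(a, s(0), s(0)))), s(m(a, s(0), 0))))))   [R2 at 1.1.1.1]
2. s(m(s(s(b)), a, s(m(a, s(s(m(a, s(0), s(0)))), s(m(a, s(0), 0))))))  →  s(m(s(s(b)), a, s(s(m(a, s(0), s(0))))))   [R1 at 1.3.1]
3. s(m(s(s(b)), a, s(s(m(a, s(0), s(0))))))  →  s(m(s(s(b)), a, s(s(0))))   [R1 at 1.3.1.1]
4. s(m(s(s(b)), a, s(s(0))))  →  s(s(s(b)))   [R2 at 1]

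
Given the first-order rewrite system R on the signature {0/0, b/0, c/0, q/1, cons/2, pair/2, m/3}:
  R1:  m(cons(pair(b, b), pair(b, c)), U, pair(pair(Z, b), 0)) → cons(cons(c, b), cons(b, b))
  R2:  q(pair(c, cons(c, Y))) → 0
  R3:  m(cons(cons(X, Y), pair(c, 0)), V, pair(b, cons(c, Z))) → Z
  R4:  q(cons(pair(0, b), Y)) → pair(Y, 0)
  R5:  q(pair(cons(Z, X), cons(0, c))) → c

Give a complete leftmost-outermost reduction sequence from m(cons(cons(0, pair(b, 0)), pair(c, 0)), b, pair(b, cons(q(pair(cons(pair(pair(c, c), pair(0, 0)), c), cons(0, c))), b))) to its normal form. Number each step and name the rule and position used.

b

1. m(cons(cons(0, pair(b, 0)), pair(c, 0)), b, pair(b, cons(q(pair(cons(pair(pair(c, c), pair(0, 0)), c), cons(0, c))), b)))  →  m(cons(cons(0, pair(b, 0)), pair(c, 0)), b, pair(b, cons(c, b)))   [R5 at 3.2.1]
2. m(cons(cons(0, pair(b, 0)), pair(c, 0)), b, pair(b, cons(c, b)))  →  b   [R3 at ε]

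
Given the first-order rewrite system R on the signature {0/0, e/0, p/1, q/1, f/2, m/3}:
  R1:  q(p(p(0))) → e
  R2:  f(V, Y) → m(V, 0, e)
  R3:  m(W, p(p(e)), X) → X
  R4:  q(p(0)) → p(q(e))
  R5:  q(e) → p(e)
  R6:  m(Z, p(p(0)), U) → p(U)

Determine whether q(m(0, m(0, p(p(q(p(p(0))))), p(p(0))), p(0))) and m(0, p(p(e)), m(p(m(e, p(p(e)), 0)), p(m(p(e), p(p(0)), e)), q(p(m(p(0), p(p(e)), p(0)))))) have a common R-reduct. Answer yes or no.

yes — NF(t₁) = e, NF(t₂) = e

Reduce t₁ = q(m(0, m(0, p(p(q(p(p(0))))), p(p(0))), p(0))):
1. q(m(0, m(0, p(p(q(p(p(0))))), p(p(0))), p(0)))  →  q(m(0, m(0, p(p(e)), p(p(0))), p(0)))   [R1 at 1.2.2.1.1]
2. q(m(0, m(0, p(p(e)), p(p(0))), p(0)))  →  q(m(0, p(p(0)), p(0)))   [R3 at 1.2]
3. q(m(0, p(p(0)), p(0)))  →  q(p(p(0)))   [R6 at 1]
4. q(p(p(0)))  →  e   [R1 at ε]

Reduce t₂ = m(0, p(p(e)), m(p(m(e, p(p(e)), 0)), p(m(p(e), p(p(0)), e)), q(p(m(p(0), p(p(e)), p(0)))))):
1. m(0, p(p(e)), m(p(m(e, p(p(e)), 0)), p(m(p(e), p(p(0)), e)), q(p(m(p(0), p(p(e)), p(0))))))  →  m(p(m(e, p(p(e)), 0)), p(m(p(e), p(p(0)), e)), q(p(m(p(0), p(p(e)), p(0)))))   [R3 at ε]
2. m(p(m(e, p(p(e)), 0)), p(m(p(e), p(p(0)), e)), q(p(m(p(0), p(p(e)), p(0)))))  →  m(p(0), p(m(p(e), p(p(0)), e)), q(p(m(p(0), p(p(e)), p(0)))))   [R3 at 1.1]
3. m(p(0), p(m(p(e), p(p(0)), e)), q(p(m(p(0), p(p(e)), p(0)))))  →  m(p(0), p(p(e)), q(p(m(p(0), p(p(e)), p(0)))))   [R6 at 2.1]
4. m(p(0), p(p(e)), q(p(m(p(0), p(p(e)), p(0)))))  →  q(p(m(p(0), p(p(e)), p(0))))   [R3 at ε]
5. q(p(m(p(0), p(p(e)), p(0))))  →  q(p(p(0)))   [R3 at 1.1]
6. q(p(p(0)))  →  e   [R1 at ε]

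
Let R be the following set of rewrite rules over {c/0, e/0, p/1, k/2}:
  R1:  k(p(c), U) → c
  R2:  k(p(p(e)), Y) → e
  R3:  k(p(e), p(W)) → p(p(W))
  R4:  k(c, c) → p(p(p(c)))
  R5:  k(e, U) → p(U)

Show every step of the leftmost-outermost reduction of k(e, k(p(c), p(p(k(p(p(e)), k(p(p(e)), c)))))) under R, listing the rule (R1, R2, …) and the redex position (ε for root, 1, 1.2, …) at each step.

p(c)

1. k(e, k(p(c), p(p(k(p(p(e)), k(p(p(e)), c))))))  →  p(k(p(c), p(p(k(p(p(e)), k(p(p(e)), c))))))   [R5 at ε]
2. p(k(p(c), p(p(k(p(p(e)), k(p(p(e)), c))))))  →  p(c)   [R1 at 1]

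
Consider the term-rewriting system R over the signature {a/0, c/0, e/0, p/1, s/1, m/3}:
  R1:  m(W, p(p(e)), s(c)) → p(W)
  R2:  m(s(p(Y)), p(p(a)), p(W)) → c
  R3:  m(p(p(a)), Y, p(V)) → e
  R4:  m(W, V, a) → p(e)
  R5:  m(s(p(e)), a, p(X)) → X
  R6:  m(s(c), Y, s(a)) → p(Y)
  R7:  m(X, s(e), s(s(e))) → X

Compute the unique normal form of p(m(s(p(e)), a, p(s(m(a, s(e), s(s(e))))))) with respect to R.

p(s(a))

1. p(m(s(p(e)), a, p(s(m(a, s(e), s(s(e)))))))  →  p(s(m(a, s(e), s(s(e)))))   [R5 at 1]
2. p(s(m(a, s(e), s(s(e)))))  →  p(s(a))   [R7 at 1.1]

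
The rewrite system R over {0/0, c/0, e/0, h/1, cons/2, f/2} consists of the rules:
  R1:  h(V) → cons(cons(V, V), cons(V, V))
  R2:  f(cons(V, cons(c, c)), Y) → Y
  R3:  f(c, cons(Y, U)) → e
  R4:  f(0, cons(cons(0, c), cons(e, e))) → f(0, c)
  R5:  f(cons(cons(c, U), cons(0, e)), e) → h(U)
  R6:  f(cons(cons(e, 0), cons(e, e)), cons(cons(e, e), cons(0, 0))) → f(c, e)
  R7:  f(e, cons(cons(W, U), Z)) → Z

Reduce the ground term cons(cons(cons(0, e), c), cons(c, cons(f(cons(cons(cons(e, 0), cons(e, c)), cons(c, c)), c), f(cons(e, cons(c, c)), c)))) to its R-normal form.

1. cons(cons(cons(0, e), c), cons(c, cons(f(cons(cons(cons(e, 0), cons(e, c)), cons(c, c)), c), f(cons(e, cons(c, c)), c))))  →  cons(cons(cons(0, e), c), cons(c, cons(c, f(cons(e, cons(c, c)), c))))   [R2 at 2.2.1]
2. cons(cons(cons(0, e), c), cons(c, cons(c, f(cons(e, cons(c, c)), c))))  →  cons(cons(cons(0, e), c), cons(c, cons(c, c)))   [R2 at 2.2.2]

cons(cons(cons(0, e), c), cons(c, cons(c, c)))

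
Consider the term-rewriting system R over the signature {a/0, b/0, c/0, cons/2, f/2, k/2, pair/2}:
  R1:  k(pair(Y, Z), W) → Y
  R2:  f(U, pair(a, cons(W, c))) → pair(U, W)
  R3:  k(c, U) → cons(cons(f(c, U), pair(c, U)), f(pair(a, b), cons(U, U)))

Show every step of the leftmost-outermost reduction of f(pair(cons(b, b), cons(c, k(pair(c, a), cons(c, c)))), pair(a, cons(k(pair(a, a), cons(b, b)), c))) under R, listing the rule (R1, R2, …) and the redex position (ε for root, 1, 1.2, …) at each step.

1. f(pair(cons(b, b), cons(c, k(pair(c, a), cons(c, c)))), pair(a, cons(k(pair(a, a), cons(b, b)), c)))  →  pair(pair(cons(b, b), cons(c, k(pair(c, a), cons(c, c)))), k(pair(a, a), cons(b, b)))   [R2 at ε]
2. pair(pair(cons(b, b), cons(c, k(pair(c, a), cons(c, c)))), k(pair(a, a), cons(b, b)))  →  pair(pair(cons(b, b), cons(c, c)), k(pair(a, a), cons(b, b)))   [R1 at 1.2.2]
3. pair(pair(cons(b, b), cons(c, c)), k(pair(a, a), cons(b, b)))  →  pair(pair(cons(b, b), cons(c, c)), a)   [R1 at 2]

pair(pair(cons(b, b), cons(c, c)), a)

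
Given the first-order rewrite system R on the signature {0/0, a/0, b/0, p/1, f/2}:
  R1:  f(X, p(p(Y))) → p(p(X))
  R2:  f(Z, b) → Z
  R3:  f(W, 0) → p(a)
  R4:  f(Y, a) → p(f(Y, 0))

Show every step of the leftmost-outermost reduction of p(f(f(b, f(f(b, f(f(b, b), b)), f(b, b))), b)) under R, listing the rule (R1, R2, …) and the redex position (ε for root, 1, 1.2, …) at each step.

1. p(f(f(b, f(f(b, f(f(b, b), b)), f(b, b))), b))  →  p(f(b, f(f(b, f(f(b, b), b)), f(b, b))))   [R2 at 1]
2. p(f(b, f(f(b, f(f(b, b), b)), f(b, b))))  →  p(f(b, f(f(b, f(b, b)), f(b, b))))   [R2 at 1.2.1.2]
3. p(f(b, f(f(b, f(b, b)), f(b, b))))  →  p(f(b, f(f(b, b), f(b, b))))   [R2 at 1.2.1.2]
4. p(f(b, f(f(b, b), f(b, b))))  →  p(f(b, f(b, f(b, b))))   [R2 at 1.2.1]
5. p(f(b, f(b, f(b, b))))  →  p(f(b, f(b, b)))   [R2 at 1.2.2]
6. p(f(b, f(b, b)))  →  p(f(b, b))   [R2 at 1.2]
7. p(f(b, b))  →  p(b)   [R2 at 1]

p(b)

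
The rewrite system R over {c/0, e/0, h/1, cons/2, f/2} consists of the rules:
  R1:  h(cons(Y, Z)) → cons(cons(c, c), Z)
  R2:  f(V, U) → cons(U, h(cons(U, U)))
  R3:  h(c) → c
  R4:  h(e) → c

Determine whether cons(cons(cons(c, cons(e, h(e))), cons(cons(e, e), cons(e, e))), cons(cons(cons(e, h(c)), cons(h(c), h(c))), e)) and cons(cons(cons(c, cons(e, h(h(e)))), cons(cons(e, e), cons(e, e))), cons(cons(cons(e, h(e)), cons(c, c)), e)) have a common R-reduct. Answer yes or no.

Reduce t₁ = cons(cons(cons(c, cons(e, h(e))), cons(cons(e, e), cons(e, e))), cons(cons(cons(e, h(c)), cons(h(c), h(c))), e)):
1. cons(cons(cons(c, cons(e, h(e))), cons(cons(e, e), cons(e, e))), cons(cons(cons(e, h(c)), cons(h(c), h(c))), e))  →  cons(cons(cons(c, cons(e, c)), cons(cons(e, e), cons(e, e))), cons(cons(cons(e, h(c)), cons(h(c), h(c))), e))   [R4 at 1.1.2.2]
2. cons(cons(cons(c, cons(e, c)), cons(cons(e, e), cons(e, e))), cons(cons(cons(e, h(c)), cons(h(c), h(c))), e))  →  cons(cons(cons(c, cons(e, c)), cons(cons(e, e), cons(e, e))), cons(cons(cons(e, c), cons(h(c), h(c))), e))   [R3 at 2.1.1.2]
3. cons(cons(cons(c, cons(e, c)), cons(cons(e, e), cons(e, e))), cons(cons(cons(e, c), cons(h(c), h(c))), e))  →  cons(cons(cons(c, cons(e, c)), cons(cons(e, e), cons(e, e))), cons(cons(cons(e, c), cons(c, h(c))), e))   [R3 at 2.1.2.1]
4. cons(cons(cons(c, cons(e, c)), cons(cons(e, e), cons(e, e))), cons(cons(cons(e, c), cons(c, h(c))), e))  →  cons(cons(cons(c, cons(e, c)), cons(cons(e, e), cons(e, e))), cons(cons(cons(e, c), cons(c, c)), e))   [R3 at 2.1.2.2]

Reduce t₂ = cons(cons(cons(c, cons(e, h(h(e)))), cons(cons(e, e), cons(e, e))), cons(cons(cons(e, h(e)), cons(c, c)), e)):
1. cons(cons(cons(c, cons(e, h(h(e)))), cons(cons(e, e), cons(e, e))), cons(cons(cons(e, h(e)), cons(c, c)), e))  →  cons(cons(cons(c, cons(e, h(c))), cons(cons(e, e), cons(e, e))), cons(cons(cons(e, h(e)), cons(c, c)), e))   [R4 at 1.1.2.2.1]
2. cons(cons(cons(c, cons(e, h(c))), cons(cons(e, e), cons(e, e))), cons(cons(cons(e, h(e)), cons(c, c)), e))  →  cons(cons(cons(c, cons(e, c)), cons(cons(e, e), cons(e, e))), cons(cons(cons(e, h(e)), cons(c, c)), e))   [R3 at 1.1.2.2]
3. cons(cons(cons(c, cons(e, c)), cons(cons(e, e), cons(e, e))), cons(cons(cons(e, h(e)), cons(c, c)), e))  →  cons(cons(cons(c, cons(e, c)), cons(cons(e, e), cons(e, e))), cons(cons(cons(e, c), cons(c, c)), e))   [R4 at 2.1.1.2]

yes — NF(t₁) = cons(cons(cons(c, cons(e, c)), cons(cons(e, e), cons(e, e))), cons(cons(cons(e, c), cons(c, c)), e)), NF(t₂) = cons(cons(cons(c, cons(e, c)), cons(cons(e, e), cons(e, e))), cons(cons(cons(e, c), cons(c, c)), e))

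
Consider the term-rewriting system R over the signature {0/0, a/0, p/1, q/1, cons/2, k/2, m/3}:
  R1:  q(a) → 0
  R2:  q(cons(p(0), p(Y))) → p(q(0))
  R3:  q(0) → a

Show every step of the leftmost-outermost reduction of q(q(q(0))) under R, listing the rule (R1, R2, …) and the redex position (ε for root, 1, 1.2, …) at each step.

1. q(q(q(0)))  →  q(q(a))   [R3 at 1.1]
2. q(q(a))  →  q(0)   [R1 at 1]
3. q(0)  →  a   [R3 at ε]

a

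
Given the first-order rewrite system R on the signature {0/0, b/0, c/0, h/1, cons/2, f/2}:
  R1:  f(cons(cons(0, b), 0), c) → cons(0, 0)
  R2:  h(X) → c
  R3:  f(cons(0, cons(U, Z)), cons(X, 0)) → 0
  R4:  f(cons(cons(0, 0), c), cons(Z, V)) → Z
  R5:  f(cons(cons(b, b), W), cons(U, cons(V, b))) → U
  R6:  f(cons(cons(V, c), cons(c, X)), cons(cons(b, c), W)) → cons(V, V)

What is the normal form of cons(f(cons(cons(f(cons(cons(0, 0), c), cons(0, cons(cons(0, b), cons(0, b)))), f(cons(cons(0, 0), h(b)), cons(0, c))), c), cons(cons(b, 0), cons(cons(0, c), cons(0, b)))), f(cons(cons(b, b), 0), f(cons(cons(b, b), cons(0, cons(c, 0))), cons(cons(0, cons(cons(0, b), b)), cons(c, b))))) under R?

cons(cons(b, 0), 0)

1. cons(f(cons(cons(f(cons(cons(0, 0), c), cons(0, cons(cons(0, b), cons(0, b)))), f(cons(cons(0, 0), h(b)), cons(0, c))), c), cons(cons(b, 0), cons(cons(0, c), cons(0, b)))), f(cons(cons(b, b), 0), f(cons(cons(b, b), cons(0, cons(c, 0))), cons(cons(0, cons(cons(0, b), b)), cons(c, b)))))  →  cons(f(cons(cons(0, f(cons(cons(0, 0), h(b)), cons(0, c))), c), cons(cons(b, 0), cons(cons(0, c), cons(0, b)))), f(cons(cons(b, b), 0), f(cons(cons(b, b), cons(0, cons(c, 0))), cons(cons(0, cons(cons(0, b), b)), cons(c, b)))))   [R4 at 1.1.1.1]
2. cons(f(cons(cons(0, f(cons(cons(0, 0), h(b)), cons(0, c))), c), cons(cons(b, 0), cons(cons(0, c), cons(0, b)))), f(cons(cons(b, b), 0), f(cons(cons(b, b), cons(0, cons(c, 0))), cons(cons(0, cons(cons(0, b), b)), cons(c, b)))))  →  cons(f(cons(cons(0, f(cons(cons(0, 0), c), cons(0, c))), c), cons(cons(b, 0), cons(cons(0, c), cons(0, b)))), f(cons(cons(b, b), 0), f(cons(cons(b, b), cons(0, cons(c, 0))), cons(cons(0, cons(cons(0, b), b)), cons(c, b)))))   [R2 at 1.1.1.2.1.2]
3. cons(f(cons(cons(0, f(cons(cons(0, 0), c), cons(0, c))), c), cons(cons(b, 0), cons(cons(0, c), cons(0, b)))), f(cons(cons(b, b), 0), f(cons(cons(b, b), cons(0, cons(c, 0))), cons(cons(0, cons(cons(0, b), b)), cons(c, b)))))  →  cons(f(cons(cons(0, 0), c), cons(cons(b, 0), cons(cons(0, c), cons(0, b)))), f(cons(cons(b, b), 0), f(cons(cons(b, b), cons(0, cons(c, 0))), cons(cons(0, cons(cons(0, b), b)), cons(c, b)))))   [R4 at 1.1.1.2]
4. cons(f(cons(cons(0, 0), c), cons(cons(b, 0), cons(cons(0, c), cons(0, b)))), f(cons(cons(b, b), 0), f(cons(cons(b, b), cons(0, cons(c, 0))), cons(cons(0, cons(cons(0, b), b)), cons(c, b)))))  →  cons(cons(b, 0), f(cons(cons(b, b), 0), f(cons(cons(b, b), cons(0, cons(c, 0))), cons(cons(0, cons(cons(0, b), b)), cons(c, b)))))   [R4 at 1]
5. cons(cons(b, 0), f(cons(cons(b, b), 0), f(cons(cons(b, b), cons(0, cons(c, 0))), cons(cons(0, cons(cons(0, b), b)), cons(c, b)))))  →  cons(cons(b, 0), f(cons(cons(b, b), 0), cons(0, cons(cons(0, b), b))))   [R5 at 2.2]
6. cons(cons(b, 0), f(cons(cons(b, b), 0), cons(0, cons(cons(0, b), b))))  →  cons(cons(b, 0), 0)   [R5 at 2]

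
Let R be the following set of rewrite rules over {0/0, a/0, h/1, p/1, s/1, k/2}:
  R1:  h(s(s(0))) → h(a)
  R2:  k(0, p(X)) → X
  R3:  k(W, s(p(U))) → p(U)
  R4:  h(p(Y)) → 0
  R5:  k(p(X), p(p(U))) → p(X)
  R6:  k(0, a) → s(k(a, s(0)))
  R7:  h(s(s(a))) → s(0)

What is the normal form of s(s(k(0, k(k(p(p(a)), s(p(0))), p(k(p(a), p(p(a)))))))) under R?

1. s(s(k(0, k(k(p(p(a)), s(p(0))), p(k(p(a), p(p(a))))))))  →  s(s(k(0, k(p(0), p(k(p(a), p(p(a))))))))   [R3 at 1.1.2.1]
2. s(s(k(0, k(p(0), p(k(p(a), p(p(a))))))))  →  s(s(k(0, k(p(0), p(p(a))))))   [R5 at 1.1.2.2.1]
3. s(s(k(0, k(p(0), p(p(a))))))  →  s(s(k(0, p(0))))   [R5 at 1.1.2]
4. s(s(k(0, p(0))))  →  s(s(0))   [R2 at 1.1]

s(s(0))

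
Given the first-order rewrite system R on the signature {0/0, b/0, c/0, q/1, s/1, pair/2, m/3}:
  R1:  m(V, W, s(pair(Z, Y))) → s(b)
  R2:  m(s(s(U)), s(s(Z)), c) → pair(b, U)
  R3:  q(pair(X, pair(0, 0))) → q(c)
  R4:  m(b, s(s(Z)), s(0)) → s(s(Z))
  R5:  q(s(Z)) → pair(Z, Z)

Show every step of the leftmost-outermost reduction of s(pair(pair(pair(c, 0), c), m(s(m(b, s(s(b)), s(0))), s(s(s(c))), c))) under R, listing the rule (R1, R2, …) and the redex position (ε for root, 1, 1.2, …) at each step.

1. s(pair(pair(pair(c, 0), c), m(s(m(b, s(s(b)), s(0))), s(s(s(c))), c)))  →  s(pair(pair(pair(c, 0), c), m(s(s(s(b))), s(s(s(c))), c)))   [R4 at 1.2.1.1]
2. s(pair(pair(pair(c, 0), c), m(s(s(s(b))), s(s(s(c))), c)))  →  s(pair(pair(pair(c, 0), c), pair(b, s(b))))   [R2 at 1.2]

s(pair(pair(pair(c, 0), c), pair(b, s(b))))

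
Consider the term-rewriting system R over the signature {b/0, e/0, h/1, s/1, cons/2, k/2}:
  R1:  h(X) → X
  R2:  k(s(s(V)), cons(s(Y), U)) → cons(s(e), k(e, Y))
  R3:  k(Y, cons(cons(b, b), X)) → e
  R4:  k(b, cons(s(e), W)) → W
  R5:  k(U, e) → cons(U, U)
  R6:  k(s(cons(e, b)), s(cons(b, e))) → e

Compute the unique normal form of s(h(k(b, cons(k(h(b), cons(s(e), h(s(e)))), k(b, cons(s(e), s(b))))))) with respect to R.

1. s(h(k(b, cons(k(h(b), cons(s(e), h(s(e)))), k(b, cons(s(e), s(b)))))))  →  s(k(b, cons(k(h(b), cons(s(e), h(s(e)))), k(b, cons(s(e), s(b))))))   [R1 at 1]
2. s(k(b, cons(k(h(b), cons(s(e), h(s(e)))), k(b, cons(s(e), s(b))))))  →  s(k(b, cons(k(b, cons(s(e), h(s(e)))), k(b, cons(s(e), s(b))))))   [R1 at 1.2.1.1]
3. s(k(b, cons(k(b, cons(s(e), h(s(e)))), k(b, cons(s(e), s(b))))))  →  s(k(b, cons(h(s(e)), k(b, cons(s(e), s(b))))))   [R4 at 1.2.1]
4. s(k(b, cons(h(s(e)), k(b, cons(s(e), s(b))))))  →  s(k(b, cons(s(e), k(b, cons(s(e), s(b))))))   [R1 at 1.2.1]
5. s(k(b, cons(s(e), k(b, cons(s(e), s(b))))))  →  s(k(b, cons(s(e), s(b))))   [R4 at 1]
6. s(k(b, cons(s(e), s(b))))  →  s(s(b))   [R4 at 1]

s(s(b))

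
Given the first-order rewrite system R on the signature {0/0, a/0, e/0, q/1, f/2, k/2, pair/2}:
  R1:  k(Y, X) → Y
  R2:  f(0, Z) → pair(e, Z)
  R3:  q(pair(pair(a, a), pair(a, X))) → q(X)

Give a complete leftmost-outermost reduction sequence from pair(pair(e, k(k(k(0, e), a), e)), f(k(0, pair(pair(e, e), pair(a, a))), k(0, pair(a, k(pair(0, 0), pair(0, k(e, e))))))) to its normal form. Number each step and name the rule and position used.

1. pair(pair(e, k(k(k(0, e), a), e)), f(k(0, pair(pair(e, e), pair(a, a))), k(0, pair(a, k(pair(0, 0), pair(0, k(e, e)))))))  →  pair(pair(e, k(k(0, e), a)), f(k(0, pair(pair(e, e), pair(a, a))), k(0, pair(a, k(pair(0, 0), pair(0, k(e, e)))))))   [R1 at 1.2]
2. pair(pair(e, k(k(0, e), a)), f(k(0, pair(pair(e, e), pair(a, a))), k(0, pair(a, k(pair(0, 0), pair(0, k(e, e)))))))  →  pair(pair(e, k(0, e)), f(k(0, pair(pair(e, e), pair(a, a))), k(0, pair(a, k(pair(0, 0), pair(0, k(e, e)))))))   [R1 at 1.2]
3. pair(pair(e, k(0, e)), f(k(0, pair(pair(e, e), pair(a, a))), k(0, pair(a, k(pair(0, 0), pair(0, k(e, e)))))))  →  pair(pair(e, 0), f(k(0, pair(pair(e, e), pair(a, a))), k(0, pair(a, k(pair(0, 0), pair(0, k(e, e)))))))   [R1 at 1.2]
4. pair(pair(e, 0), f(k(0, pair(pair(e, e), pair(a, a))), k(0, pair(a, k(pair(0, 0), pair(0, k(e, e)))))))  →  pair(pair(e, 0), f(0, k(0, pair(a, k(pair(0, 0), pair(0, k(e, e)))))))   [R1 at 2.1]
5. pair(pair(e, 0), f(0, k(0, pair(a, k(pair(0, 0), pair(0, k(e, e)))))))  →  pair(pair(e, 0), pair(e, k(0, pair(a, k(pair(0, 0), pair(0, k(e, e)))))))   [R2 at 2]
6. pair(pair(e, 0), pair(e, k(0, pair(a, k(pair(0, 0), pair(0, k(e, e)))))))  →  pair(pair(e, 0), pair(e, 0))   [R1 at 2.2]

pair(pair(e, 0), pair(e, 0))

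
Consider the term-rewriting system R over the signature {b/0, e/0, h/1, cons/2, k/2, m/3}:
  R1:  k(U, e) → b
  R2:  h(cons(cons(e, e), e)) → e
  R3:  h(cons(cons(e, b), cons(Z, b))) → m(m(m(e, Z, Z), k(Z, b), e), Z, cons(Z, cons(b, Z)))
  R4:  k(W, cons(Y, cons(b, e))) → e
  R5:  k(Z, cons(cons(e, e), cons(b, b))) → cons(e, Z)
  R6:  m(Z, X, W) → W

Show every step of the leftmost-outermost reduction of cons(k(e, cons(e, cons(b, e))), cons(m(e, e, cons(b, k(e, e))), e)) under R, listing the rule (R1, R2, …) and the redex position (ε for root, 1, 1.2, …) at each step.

cons(e, cons(cons(b, b), e))

1. cons(k(e, cons(e, cons(b, e))), cons(m(e, e, cons(b, k(e, e))), e))  →  cons(e, cons(m(e, e, cons(b, k(e, e))), e))   [R4 at 1]
2. cons(e, cons(m(e, e, cons(b, k(e, e))), e))  →  cons(e, cons(cons(b, k(e, e)), e))   [R6 at 2.1]
3. cons(e, cons(cons(b, k(e, e)), e))  →  cons(e, cons(cons(b, b), e))   [R1 at 2.1.2]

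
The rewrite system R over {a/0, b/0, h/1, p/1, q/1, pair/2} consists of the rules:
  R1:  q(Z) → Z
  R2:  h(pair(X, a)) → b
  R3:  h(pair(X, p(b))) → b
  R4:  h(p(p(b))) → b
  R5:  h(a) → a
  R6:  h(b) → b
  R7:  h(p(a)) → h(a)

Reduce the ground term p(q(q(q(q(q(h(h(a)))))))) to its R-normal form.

p(a)

1. p(q(q(q(q(q(h(h(a))))))))  →  p(q(q(q(q(h(h(a)))))))   [R1 at 1]
2. p(q(q(q(q(h(h(a)))))))  →  p(q(q(q(h(h(a))))))   [R1 at 1]
3. p(q(q(q(h(h(a))))))  →  p(q(q(h(h(a)))))   [R1 at 1]
4. p(q(q(h(h(a)))))  →  p(q(h(h(a))))   [R1 at 1]
5. p(q(h(h(a))))  →  p(h(h(a)))   [R1 at 1]
6. p(h(h(a)))  →  p(h(a))   [R5 at 1.1]
7. p(h(a))  →  p(a)   [R5 at 1]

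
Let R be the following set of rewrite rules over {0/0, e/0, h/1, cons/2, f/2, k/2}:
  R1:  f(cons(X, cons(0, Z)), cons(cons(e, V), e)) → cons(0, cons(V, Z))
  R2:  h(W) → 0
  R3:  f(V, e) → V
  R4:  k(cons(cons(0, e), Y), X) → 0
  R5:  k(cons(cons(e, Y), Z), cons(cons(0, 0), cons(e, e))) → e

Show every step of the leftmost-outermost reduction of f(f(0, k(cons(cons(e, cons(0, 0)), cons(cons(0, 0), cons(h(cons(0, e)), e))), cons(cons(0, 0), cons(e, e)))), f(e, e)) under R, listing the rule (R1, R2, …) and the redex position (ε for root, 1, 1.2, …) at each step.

1. f(f(0, k(cons(cons(e, cons(0, 0)), cons(cons(0, 0), cons(h(cons(0, e)), e))), cons(cons(0, 0), cons(e, e)))), f(e, e))  →  f(f(0, e), f(e, e))   [R5 at 1.2]
2. f(f(0, e), f(e, e))  →  f(0, f(e, e))   [R3 at 1]
3. f(0, f(e, e))  →  f(0, e)   [R3 at 2]
4. f(0, e)  →  0   [R3 at ε]

0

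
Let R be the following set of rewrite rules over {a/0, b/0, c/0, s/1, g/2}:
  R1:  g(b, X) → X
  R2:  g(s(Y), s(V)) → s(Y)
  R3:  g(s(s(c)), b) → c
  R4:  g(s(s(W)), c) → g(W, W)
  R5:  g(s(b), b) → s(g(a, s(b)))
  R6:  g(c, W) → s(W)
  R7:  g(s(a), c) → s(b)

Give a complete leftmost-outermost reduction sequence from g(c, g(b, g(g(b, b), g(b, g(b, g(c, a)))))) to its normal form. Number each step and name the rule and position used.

s(s(a))

1. g(c, g(b, g(g(b, b), g(b, g(b, g(c, a))))))  →  s(g(b, g(g(b, b), g(b, g(b, g(c, a))))))   [R6 at ε]
2. s(g(b, g(g(b, b), g(b, g(b, g(c, a))))))  →  s(g(g(b, b), g(b, g(b, g(c, a)))))   [R1 at 1]
3. s(g(g(b, b), g(b, g(b, g(c, a)))))  →  s(g(b, g(b, g(b, g(c, a)))))   [R1 at 1.1]
4. s(g(b, g(b, g(b, g(c, a)))))  →  s(g(b, g(b, g(c, a))))   [R1 at 1]
5. s(g(b, g(b, g(c, a))))  →  s(g(b, g(c, a)))   [R1 at 1]
6. s(g(b, g(c, a)))  →  s(g(c, a))   [R1 at 1]
7. s(g(c, a))  →  s(s(a))   [R6 at 1]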